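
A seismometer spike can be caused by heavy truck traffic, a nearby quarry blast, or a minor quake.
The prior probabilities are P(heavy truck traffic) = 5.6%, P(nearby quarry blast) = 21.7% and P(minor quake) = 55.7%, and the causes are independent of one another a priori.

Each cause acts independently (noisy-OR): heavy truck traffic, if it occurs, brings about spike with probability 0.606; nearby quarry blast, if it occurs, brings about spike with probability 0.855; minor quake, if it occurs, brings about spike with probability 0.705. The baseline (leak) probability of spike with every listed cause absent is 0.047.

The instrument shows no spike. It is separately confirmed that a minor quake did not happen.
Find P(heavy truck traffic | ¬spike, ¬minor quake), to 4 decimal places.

Under noisy-OR, P(spike | causes) = 1 − (1−0.047)·∏(1−qᵢ) over the active causes.
By total probability over the 4 (heavy truck traffic, nearby quarry blast) configurations:
  P(¬spike | ¬minor quake) = 0.953×0.944×0.783 + 0.138185×0.944×0.217 + 0.375482×0.056×0.783 + 0.054445×0.056×0.217
        = 0.704412 + 0.028307 + 0.016464 + 0.000662 = 0.749845
Configurations with heavy truck traffic contribute 0.017126, so
  P(heavy truck traffic | ¬spike, ¬minor quake) = 0.017126 / 0.749845 ≈ 0.0228

P(heavy truck traffic | ¬spike, ¬minor quake) ≈ 0.0228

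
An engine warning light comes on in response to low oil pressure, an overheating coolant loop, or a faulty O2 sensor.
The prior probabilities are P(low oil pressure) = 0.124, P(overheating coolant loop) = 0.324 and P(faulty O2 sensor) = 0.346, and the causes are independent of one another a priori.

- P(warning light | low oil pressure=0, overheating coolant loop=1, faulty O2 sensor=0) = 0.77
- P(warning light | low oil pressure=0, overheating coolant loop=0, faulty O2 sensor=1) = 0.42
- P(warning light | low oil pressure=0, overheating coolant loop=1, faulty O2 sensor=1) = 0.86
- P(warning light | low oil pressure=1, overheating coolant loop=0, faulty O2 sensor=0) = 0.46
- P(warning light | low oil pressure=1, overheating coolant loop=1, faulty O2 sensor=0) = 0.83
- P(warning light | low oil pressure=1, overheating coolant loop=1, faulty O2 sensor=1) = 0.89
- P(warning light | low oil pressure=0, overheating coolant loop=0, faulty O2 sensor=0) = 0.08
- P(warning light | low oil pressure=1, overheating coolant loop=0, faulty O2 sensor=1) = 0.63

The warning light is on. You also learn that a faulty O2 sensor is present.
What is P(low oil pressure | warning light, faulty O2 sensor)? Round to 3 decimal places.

By total probability over the 4 (low oil pressure, overheating coolant loop) configurations:
  P(warning light | faulty O2 sensor) = 0.42·0.876·0.676 + 0.86·0.876·0.324 + 0.63·0.124·0.676 + 0.89·0.124·0.324
        = 0.248714 + 0.244089 + 0.052809 + 0.035757 = 0.581369
Configurations with low oil pressure contribute 0.088566, so
  P(low oil pressure | warning light, faulty O2 sensor) = 0.088566 / 0.581369 ≈ 0.152

P(low oil pressure | warning light, faulty O2 sensor) ≈ 0.152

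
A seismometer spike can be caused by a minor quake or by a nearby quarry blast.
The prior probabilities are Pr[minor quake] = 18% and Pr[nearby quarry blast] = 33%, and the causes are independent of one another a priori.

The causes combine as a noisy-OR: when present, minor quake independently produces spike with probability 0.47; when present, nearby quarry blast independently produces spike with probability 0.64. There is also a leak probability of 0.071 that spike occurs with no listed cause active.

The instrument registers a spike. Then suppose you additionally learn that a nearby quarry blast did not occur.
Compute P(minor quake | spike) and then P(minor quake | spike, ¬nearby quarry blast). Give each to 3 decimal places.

P(minor quake | spike) ≈ 0.334; P(minor quake | spike, ¬nearby quarry blast) ≈ 0.611

Under noisy-OR, P(spike | causes) = 1 − (1−0.071)·∏(1−qᵢ) over the active causes.
By total probability over the 4 (minor quake, nearby quarry blast) configurations:
  P(spike) = 0.071×0.82×0.67 + 0.66556×0.82×0.33 + 0.50763×0.18×0.67 + 0.822747×0.18×0.33
        = 0.039007 + 0.180101 + 0.061220 + 0.048871 = 0.329199
Keeping only the minor quake-present terms gives 0.110091, so
  P(minor quake | spike) = 0.110091 / 0.329199 ≈ 0.334

With the extra evidence:
For the numerator, keep only minor quake=true terms: 0.50763*0.18 = 0.091373
Denominator P(spike | ¬nearby quarry blast): 0.071*0.82 + 0.50763*0.18 = 0.149593
Posterior = 0.091373 / 0.149593 ≈ 0.611
Ruling out nearby quarry blast raises the posterior on minor quake — the flip side of explaining away.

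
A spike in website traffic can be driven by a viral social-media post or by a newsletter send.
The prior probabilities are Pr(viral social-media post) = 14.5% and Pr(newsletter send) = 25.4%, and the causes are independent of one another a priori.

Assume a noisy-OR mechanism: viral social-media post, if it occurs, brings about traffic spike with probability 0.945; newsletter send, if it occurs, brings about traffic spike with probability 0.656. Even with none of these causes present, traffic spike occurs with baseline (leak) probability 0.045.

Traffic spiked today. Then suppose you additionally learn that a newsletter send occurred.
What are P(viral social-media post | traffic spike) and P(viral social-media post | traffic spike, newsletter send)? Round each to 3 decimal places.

P(viral social-media post | traffic spike) ≈ 0.443; P(viral social-media post | traffic spike, newsletter send) ≈ 0.199

Under noisy-OR, P(traffic spike | causes) = 1 − (1−0.045)·∏(1−qᵢ) over the active causes.
By total probability over the 4 (viral social-media post, newsletter send) configurations:
  P(traffic spike) = 0.045·0.855·0.746 + 0.67148·0.855·0.254 + 0.947475·0.145·0.746 + 0.981931·0.145·0.254
        = 0.028702 + 0.145825 + 0.102488 + 0.036165 = 0.313180
The terms with viral social-media post present sum to 0.138653, so
  P(viral social-media post | traffic spike) = 0.138653 / 0.313180 ≈ 0.443

Now also conditioning on newsletter send=true:
Weight on viral social-media post=true, given the evidence: 0.981931·0.145 = 0.142380
Normalizer over all consistent configurations: 0.67148·0.855 + 0.981931·0.145 = 0.716495
Posterior = 0.142380 / 0.716495 ≈ 0.199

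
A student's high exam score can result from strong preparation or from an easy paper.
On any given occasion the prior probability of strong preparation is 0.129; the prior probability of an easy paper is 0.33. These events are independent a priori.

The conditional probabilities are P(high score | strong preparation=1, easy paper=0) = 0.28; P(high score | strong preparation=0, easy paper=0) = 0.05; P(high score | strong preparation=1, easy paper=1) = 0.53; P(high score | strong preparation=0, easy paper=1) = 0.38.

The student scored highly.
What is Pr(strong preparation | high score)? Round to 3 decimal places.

Pr(strong preparation | high score) ≈ 0.253

Weight on strong preparation=true, given the evidence: 0.024200 + 0.022562 = 0.046762
Normalizer over all consistent configurations: 0.05·0.871·0.67 + 0.38·0.871·0.33 + 0.28·0.129·0.67 + 0.53·0.129·0.33 = 0.185164
P(strong preparation | high score) = 0.046762/0.185164 ≈ 0.253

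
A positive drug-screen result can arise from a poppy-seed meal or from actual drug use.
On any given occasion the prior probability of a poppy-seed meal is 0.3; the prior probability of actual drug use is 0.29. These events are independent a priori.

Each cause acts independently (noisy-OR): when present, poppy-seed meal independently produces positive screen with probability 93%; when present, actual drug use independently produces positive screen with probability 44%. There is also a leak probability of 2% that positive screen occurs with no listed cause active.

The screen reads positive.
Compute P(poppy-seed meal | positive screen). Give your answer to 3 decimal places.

P(poppy-seed meal | positive screen) ≈ 0.735

Under noisy-OR, P(positive screen | causes) = 1 − (1−0.02)·∏(1−qᵢ) over the active causes.
For the numerator, keep only poppy-seed meal=true terms: 0.198388 + 0.083658 = 0.282046
Denominator P(positive screen): 0.02*0.7*0.71 + 0.4512*0.7*0.29 + 0.9314*0.3*0.71 + 0.961584*0.3*0.29 = 0.383580
Posterior = 0.282046 / 0.383580 ≈ 0.735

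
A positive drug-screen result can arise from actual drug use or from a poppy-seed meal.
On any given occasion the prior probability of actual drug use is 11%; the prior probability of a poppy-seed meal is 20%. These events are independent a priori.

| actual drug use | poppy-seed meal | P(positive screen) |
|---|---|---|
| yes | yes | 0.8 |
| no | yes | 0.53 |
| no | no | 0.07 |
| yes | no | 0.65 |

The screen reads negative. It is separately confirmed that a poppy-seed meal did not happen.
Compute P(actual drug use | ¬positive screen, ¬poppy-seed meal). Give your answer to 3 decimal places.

P(actual drug use | ¬positive screen, ¬poppy-seed meal) ≈ 0.044

Numerator (weight on configurations with actual drug use): 0.35*0.11 = 0.038500
The normalizing constant is 0.93*0.89 + 0.35*0.11 = 0.866200
P(actual drug use | ¬positive screen, ¬poppy-seed meal) = 0.038500/0.866200 ≈ 0.044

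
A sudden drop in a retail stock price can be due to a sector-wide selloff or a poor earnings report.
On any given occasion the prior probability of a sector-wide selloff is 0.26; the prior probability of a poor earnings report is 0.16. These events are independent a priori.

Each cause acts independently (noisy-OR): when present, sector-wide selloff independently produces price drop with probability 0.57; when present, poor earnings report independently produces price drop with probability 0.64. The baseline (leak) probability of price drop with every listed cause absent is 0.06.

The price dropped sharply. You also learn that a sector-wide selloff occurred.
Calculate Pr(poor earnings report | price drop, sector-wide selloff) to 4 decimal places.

Under noisy-OR, P(price drop | causes) = 1 − (1−0.06)·∏(1−qᵢ) over the active causes.
P(price drop | sector-wide selloff) = 0.5958·0.84 + 0.854488·0.16 = 0.500472 + 0.136718 = 0.637190
Restricting to configurations with poor earnings report present: 0.854488·0.16 = 0.136718.
So P(poor earnings report | price drop, sector-wide selloff) = 0.136718/0.637190 ≈ 0.2146.

Pr(poor earnings report | price drop, sector-wide selloff) ≈ 0.2146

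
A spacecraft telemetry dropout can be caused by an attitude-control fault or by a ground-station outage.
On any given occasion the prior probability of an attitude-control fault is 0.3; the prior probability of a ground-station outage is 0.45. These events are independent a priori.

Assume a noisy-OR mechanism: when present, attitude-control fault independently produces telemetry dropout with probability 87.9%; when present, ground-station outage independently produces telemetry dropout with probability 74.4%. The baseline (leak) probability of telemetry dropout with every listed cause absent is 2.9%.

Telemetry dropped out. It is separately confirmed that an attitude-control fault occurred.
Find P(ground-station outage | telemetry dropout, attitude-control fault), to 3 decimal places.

Under noisy-OR, P(telemetry dropout | causes) = 1 − (1−0.029)·∏(1−qᵢ) over the active causes.
P(telemetry dropout | attitude-control fault) = 0.882509·0.55 + 0.969922·0.45 = 0.485380 + 0.436465 = 0.921845
Restricting to configurations with ground-station outage present: 0.969922·0.45 = 0.436465.
Hence the posterior is 0.436465/0.921845 ≈ 0.473.

P(ground-station outage | telemetry dropout, attitude-control fault) ≈ 0.473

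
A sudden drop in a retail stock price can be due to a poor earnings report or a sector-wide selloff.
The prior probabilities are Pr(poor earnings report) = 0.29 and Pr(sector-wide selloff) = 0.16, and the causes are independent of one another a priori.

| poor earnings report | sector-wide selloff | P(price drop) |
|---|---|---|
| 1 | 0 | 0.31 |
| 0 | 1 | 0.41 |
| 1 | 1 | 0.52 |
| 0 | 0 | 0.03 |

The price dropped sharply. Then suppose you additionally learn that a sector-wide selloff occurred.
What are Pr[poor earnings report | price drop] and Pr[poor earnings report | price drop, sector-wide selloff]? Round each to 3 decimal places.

Pr[poor earnings report | price drop] ≈ 0.607; Pr[poor earnings report | price drop, sector-wide selloff] ≈ 0.341

P(price drop) = 0.03*0.71*0.84 + 0.41*0.71*0.16 + 0.31*0.29*0.84 + 0.52*0.29*0.16 = 0.017892 + 0.046576 + 0.075516 + 0.024128 = 0.164112
Of this, 0.099644 comes from 0.075516 + 0.024128 (the poor earnings report=true cases).
Hence the posterior is 0.099644/0.164112 ≈ 0.607.

Now condition on the additional information:
Enumerate both values of poor earnings report and weight by the priors:
  P(price drop | sector-wide selloff) = 0.41×0.71 + 0.52×0.29
        = 0.291100 + 0.150800 = 0.441900
Keeping only the poor earnings report-present terms gives 0.150800, so
  P(poor earnings report | price drop, sector-wide selloff) = 0.150800 / 0.441900 ≈ 0.341
This is intercausal reasoning (explaining away): once sector-wide selloff accounts for the price drop, poor earnings report becomes less likely.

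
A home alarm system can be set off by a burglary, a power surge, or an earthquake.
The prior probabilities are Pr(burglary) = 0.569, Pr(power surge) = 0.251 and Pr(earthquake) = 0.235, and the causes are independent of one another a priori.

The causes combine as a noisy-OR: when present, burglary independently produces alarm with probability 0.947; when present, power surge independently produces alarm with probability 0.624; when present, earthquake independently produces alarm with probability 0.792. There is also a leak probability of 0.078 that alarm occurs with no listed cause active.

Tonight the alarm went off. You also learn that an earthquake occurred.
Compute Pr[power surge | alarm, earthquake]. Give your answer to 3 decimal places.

Under noisy-OR, P(alarm | causes) = 1 − (1−0.078)·∏(1−qᵢ) over the active causes.
Sum P(alarm|·) weighted by the priors over the 4 (burglary, power surge) configurations:
  P(alarm | earthquake) = 0.808224·0.431·0.749 + 0.927892·0.431·0.251 + 0.989836·0.569·0.749 + 0.996178·0.569·0.251
        = 0.260910 + 0.100380 + 0.421849 + 0.142273 = 0.925412
Keeping only the power surge-present terms gives 0.242653, so
  P(power surge | alarm, earthquake) = 0.242653 / 0.925412 ≈ 0.262

Pr[power surge | alarm, earthquake] ≈ 0.262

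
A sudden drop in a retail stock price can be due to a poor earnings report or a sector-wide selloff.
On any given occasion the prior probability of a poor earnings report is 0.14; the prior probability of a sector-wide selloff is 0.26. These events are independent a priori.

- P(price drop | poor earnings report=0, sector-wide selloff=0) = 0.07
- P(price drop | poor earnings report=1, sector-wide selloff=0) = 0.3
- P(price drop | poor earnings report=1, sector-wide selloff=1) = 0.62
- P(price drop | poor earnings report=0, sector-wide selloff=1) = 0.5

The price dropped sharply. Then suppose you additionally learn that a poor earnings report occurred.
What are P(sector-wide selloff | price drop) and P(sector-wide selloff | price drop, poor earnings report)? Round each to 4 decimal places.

P(price drop) = 0.07×0.86×0.74 + 0.5×0.86×0.26 + 0.3×0.14×0.74 + 0.62×0.14×0.26 = 0.044548 + 0.111800 + 0.031080 + 0.022568 = 0.209996
Of this, 0.134368 comes from 0.111800 + 0.022568 (the sector-wide selloff=true cases).
P(sector-wide selloff | price drop) = 0.134368 / 0.209996 ≈ 0.6399

With the extra evidence:
P(price drop | poor earnings report) = 0.3×0.74 + 0.62×0.26 = 0.222000 + 0.161200 = 0.383200
Of this, 0.161200 comes from 0.62×0.26 (the sector-wide selloff=true cases).
P(sector-wide selloff | price drop, poor earnings report) = 0.161200 / 0.383200 ≈ 0.4207
— poor earnings report explains away the evidence for sector-wide selloff.

P(sector-wide selloff | price drop) ≈ 0.6399; P(sector-wide selloff | price drop, poor earnings report) ≈ 0.4207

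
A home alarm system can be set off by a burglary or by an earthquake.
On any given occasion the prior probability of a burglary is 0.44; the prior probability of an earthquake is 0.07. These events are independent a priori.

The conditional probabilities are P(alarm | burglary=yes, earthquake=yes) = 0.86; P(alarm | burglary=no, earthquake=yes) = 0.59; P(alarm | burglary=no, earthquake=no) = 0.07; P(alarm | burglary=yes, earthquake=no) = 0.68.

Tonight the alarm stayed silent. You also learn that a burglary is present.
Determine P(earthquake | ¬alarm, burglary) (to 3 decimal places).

P(¬alarm | burglary) = 0.32*0.93 + 0.14*0.07 = 0.297600 + 0.009800 = 0.307400
The earthquake-present share is 0.14*0.07 = 0.009800.
Hence the posterior is 0.009800/0.307400 ≈ 0.032.

P(earthquake | ¬alarm, burglary) ≈ 0.032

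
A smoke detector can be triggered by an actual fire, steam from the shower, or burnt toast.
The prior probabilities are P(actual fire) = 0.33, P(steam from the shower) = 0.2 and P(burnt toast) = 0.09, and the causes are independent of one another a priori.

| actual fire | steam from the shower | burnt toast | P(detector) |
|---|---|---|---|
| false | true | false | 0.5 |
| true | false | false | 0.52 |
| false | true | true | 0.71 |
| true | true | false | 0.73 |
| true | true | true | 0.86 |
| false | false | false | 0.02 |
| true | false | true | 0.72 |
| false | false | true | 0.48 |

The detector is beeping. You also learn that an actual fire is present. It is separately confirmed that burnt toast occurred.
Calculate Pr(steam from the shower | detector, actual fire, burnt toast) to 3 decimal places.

For the numerator, keep only steam from the shower=true terms: 0.86×0.2 = 0.172000
The normalizing constant is 0.72×0.8 + 0.86×0.2 = 0.748000
Posterior = 0.172000 / 0.748000 ≈ 0.230

Pr(steam from the shower | detector, actual fire, burnt toast) ≈ 0.230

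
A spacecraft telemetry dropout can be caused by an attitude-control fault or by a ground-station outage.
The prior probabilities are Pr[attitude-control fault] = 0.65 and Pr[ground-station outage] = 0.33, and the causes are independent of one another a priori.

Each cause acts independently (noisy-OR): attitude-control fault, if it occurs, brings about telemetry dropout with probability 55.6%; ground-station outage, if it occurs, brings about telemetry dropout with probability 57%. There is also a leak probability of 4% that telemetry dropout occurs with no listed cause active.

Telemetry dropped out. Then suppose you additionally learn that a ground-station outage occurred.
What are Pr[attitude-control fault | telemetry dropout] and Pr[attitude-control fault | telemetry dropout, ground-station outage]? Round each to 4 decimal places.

Under noisy-OR, P(telemetry dropout | causes) = 1 − (1−0.04)·∏(1−qᵢ) over the active causes.
By total probability over the 4 (attitude-control fault, ground-station outage) configurations:
  P(telemetry dropout) = 0.04*0.35*0.67 + 0.5872*0.35*0.33 + 0.57376*0.65*0.67 + 0.816717*0.65*0.33
        = 0.009380 + 0.067822 + 0.249872 + 0.175186 = 0.502260
The terms with attitude-control fault present sum to 0.425058, so
  P(attitude-control fault | telemetry dropout) = 0.425058 / 0.502260 ≈ 0.8463

Now condition on the additional information:
P(telemetry dropout | ground-station outage) = 0.5872·0.35 + 0.816717·0.65 = 0.205520 + 0.530866 = 0.736386
Of this, 0.530866 comes from 0.816717·0.65 (the attitude-control fault=true cases).
So P(attitude-control fault | telemetry dropout, ground-station outage) = 0.530866/0.736386 ≈ 0.7209.
— ground-station outage explains away the evidence for attitude-control fault.

Pr[attitude-control fault | telemetry dropout] ≈ 0.8463; Pr[attitude-control fault | telemetry dropout, ground-station outage] ≈ 0.7209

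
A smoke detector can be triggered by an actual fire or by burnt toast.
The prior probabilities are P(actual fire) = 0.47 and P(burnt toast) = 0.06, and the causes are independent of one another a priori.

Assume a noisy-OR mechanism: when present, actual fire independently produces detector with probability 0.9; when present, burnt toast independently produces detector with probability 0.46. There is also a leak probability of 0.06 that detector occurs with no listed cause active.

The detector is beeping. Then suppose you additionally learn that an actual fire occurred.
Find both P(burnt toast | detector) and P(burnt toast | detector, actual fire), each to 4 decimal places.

Under noisy-OR, P(detector | causes) = 1 − (1−0.06)·∏(1−qᵢ) over the active causes.
Enumerate the 4 (actual fire, burnt toast) configurations and weight by the priors:
  P(detector) = 0.06·0.53·0.94 + 0.4924·0.53·0.06 + 0.906·0.47·0.94 + 0.94924·0.47·0.06
        = 0.029892 + 0.015658 + 0.400271 + 0.026769 = 0.472590
Keeping only the burnt toast-present terms gives 0.042427, so
  P(burnt toast | detector) = 0.042427 / 0.472590 ≈ 0.0898

Now also conditioning on actual fire=true:
Sum P(detector|·) weighted by the priors over both values of burnt toast:
  P(detector | actual fire) = 0.906*0.94 + 0.94924*0.06
        = 0.851640 + 0.056954 = 0.908594
Keeping only the burnt toast-present terms gives 0.056954, so
  P(burnt toast | detector, actual fire) = 0.056954 / 0.908594 ≈ 0.0627
This is intercausal reasoning (explaining away): once actual fire accounts for the detector, burnt toast becomes less likely.

P(burnt toast | detector) ≈ 0.0898; P(burnt toast | detector, actual fire) ≈ 0.0627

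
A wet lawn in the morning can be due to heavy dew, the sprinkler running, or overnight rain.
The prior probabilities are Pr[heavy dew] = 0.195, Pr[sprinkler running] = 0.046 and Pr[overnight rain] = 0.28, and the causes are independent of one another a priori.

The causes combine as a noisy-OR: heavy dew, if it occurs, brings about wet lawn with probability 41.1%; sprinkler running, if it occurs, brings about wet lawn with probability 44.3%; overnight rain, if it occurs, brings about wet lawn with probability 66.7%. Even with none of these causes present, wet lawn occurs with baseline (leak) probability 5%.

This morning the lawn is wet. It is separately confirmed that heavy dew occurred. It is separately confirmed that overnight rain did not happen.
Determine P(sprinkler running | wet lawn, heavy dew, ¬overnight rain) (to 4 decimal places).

Under noisy-OR, P(wet lawn | causes) = 1 − (1−0.05)·∏(1−qᵢ) over the active causes.
Enumerate both values of sprinkler running and weight by the priors:
  P(wet lawn | heavy dew, ¬overnight rain) = 0.44045*0.954 + 0.688331*0.046
        = 0.420189 + 0.031663 = 0.451852
The terms with sprinkler running present sum to 0.031663, so
  P(sprinkler running | wet lawn, heavy dew, ¬overnight rain) = 0.031663 / 0.451852 ≈ 0.0701

P(sprinkler running | wet lawn, heavy dew, ¬overnight rain) ≈ 0.0701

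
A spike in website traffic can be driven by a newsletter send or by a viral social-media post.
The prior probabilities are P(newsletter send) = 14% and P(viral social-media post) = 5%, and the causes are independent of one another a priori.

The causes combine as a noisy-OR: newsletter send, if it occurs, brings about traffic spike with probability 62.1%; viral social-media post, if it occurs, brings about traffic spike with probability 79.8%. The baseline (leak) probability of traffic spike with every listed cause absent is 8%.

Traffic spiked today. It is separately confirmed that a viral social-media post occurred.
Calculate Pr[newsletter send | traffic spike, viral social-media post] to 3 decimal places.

Under noisy-OR, P(traffic spike | causes) = 1 − (1−0.08)·∏(1−qᵢ) over the active causes.
By total probability over both values of newsletter send:
  P(traffic spike | viral social-media post) = 0.81416·0.86 + 0.929567·0.14
        = 0.700178 + 0.130139 = 0.830317
Keeping only the newsletter send-present terms gives 0.130139, so
  P(newsletter send | traffic spike, viral social-media post) = 0.130139 / 0.830317 ≈ 0.157

Pr[newsletter send | traffic spike, viral social-media post] ≈ 0.157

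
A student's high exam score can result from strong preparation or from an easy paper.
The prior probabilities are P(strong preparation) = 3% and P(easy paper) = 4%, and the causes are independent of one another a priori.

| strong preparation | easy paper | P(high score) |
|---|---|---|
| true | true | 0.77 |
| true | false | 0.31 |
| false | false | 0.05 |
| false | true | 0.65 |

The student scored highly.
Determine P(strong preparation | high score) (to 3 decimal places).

P(high score) = 0.05·0.97·0.96 + 0.65·0.97·0.04 + 0.31·0.03·0.96 + 0.77·0.03·0.04 = 0.046560 + 0.025220 + 0.008928 + 0.000924 = 0.081632
The strong preparation-present share is 0.008928 + 0.000924 = 0.009852.
So P(strong preparation | high score) = 0.009852/0.081632 ≈ 0.121.

P(strong preparation | high score) ≈ 0.121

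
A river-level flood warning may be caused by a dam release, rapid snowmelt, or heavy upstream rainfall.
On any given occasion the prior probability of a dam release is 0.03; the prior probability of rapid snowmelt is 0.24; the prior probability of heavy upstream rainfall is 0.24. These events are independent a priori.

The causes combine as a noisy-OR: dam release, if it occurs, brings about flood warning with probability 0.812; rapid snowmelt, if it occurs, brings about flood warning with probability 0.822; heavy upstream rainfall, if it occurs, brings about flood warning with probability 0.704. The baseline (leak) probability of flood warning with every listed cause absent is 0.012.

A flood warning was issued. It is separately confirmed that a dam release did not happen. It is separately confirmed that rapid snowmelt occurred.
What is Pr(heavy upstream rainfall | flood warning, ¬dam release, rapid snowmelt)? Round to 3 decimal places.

Pr(heavy upstream rainfall | flood warning, ¬dam release, rapid snowmelt) ≈ 0.266

Under noisy-OR, P(flood warning | causes) = 1 − (1−0.012)·∏(1−qᵢ) over the active causes.
By total probability over both values of heavy upstream rainfall:
  P(flood warning | ¬dam release, rapid snowmelt) = 0.824136*0.76 + 0.947944*0.24
        = 0.626343 + 0.227507 = 0.853850
Keeping only the heavy upstream rainfall-present terms gives 0.227507, so
  P(heavy upstream rainfall | flood warning, ¬dam release, rapid snowmelt) = 0.227507 / 0.853850 ≈ 0.266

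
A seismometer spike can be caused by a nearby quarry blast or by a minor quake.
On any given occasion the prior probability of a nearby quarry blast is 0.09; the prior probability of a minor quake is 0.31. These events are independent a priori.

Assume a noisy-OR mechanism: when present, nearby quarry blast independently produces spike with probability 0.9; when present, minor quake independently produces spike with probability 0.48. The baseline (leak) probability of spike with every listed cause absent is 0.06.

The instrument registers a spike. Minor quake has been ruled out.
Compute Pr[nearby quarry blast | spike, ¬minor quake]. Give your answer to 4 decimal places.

Pr[nearby quarry blast | spike, ¬minor quake] ≈ 0.5989

Under noisy-OR, P(spike | causes) = 1 − (1−0.06)·∏(1−qᵢ) over the active causes.
P(spike | ¬minor quake) = 0.06·0.91 + 0.906·0.09 = 0.054600 + 0.081540 = 0.136140
Restricting to configurations with nearby quarry blast present: 0.906·0.09 = 0.081540.
So P(nearby quarry blast | spike, ¬minor quake) = 0.081540/0.136140 ≈ 0.5989.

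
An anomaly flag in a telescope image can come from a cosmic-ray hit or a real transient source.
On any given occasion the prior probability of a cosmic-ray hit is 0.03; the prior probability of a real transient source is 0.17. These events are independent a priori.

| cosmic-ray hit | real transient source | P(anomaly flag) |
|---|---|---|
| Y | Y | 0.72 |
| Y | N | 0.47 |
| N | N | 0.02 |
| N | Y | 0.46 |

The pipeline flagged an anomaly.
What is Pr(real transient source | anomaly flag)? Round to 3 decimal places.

P(anomaly flag) = 0.02·0.97·0.83 + 0.46·0.97·0.17 + 0.47·0.03·0.83 + 0.72·0.03·0.17 = 0.016102 + 0.075854 + 0.011703 + 0.003672 = 0.107331
The real transient source-present share is 0.075854 + 0.003672 = 0.079526.
So P(real transient source | anomaly flag) = 0.079526/0.107331 ≈ 0.741.

Pr(real transient source | anomaly flag) ≈ 0.741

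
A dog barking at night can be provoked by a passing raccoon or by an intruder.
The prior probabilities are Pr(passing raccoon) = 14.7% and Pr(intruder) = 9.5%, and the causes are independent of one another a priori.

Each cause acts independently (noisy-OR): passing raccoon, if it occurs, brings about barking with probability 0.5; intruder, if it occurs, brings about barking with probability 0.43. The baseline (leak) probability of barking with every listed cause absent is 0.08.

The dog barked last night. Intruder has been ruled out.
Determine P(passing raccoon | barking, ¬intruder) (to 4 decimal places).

Under noisy-OR, P(barking | causes) = 1 − (1−0.08)·∏(1−qᵢ) over the active causes.
For the numerator, keep only passing raccoon=true terms: 0.54×0.147 = 0.079380
Denominator P(barking | ¬intruder): 0.08×0.853 + 0.54×0.147 = 0.147620
P(passing raccoon | barking, ¬intruder) = 0.079380/0.147620 ≈ 0.5377

P(passing raccoon | barking, ¬intruder) ≈ 0.5377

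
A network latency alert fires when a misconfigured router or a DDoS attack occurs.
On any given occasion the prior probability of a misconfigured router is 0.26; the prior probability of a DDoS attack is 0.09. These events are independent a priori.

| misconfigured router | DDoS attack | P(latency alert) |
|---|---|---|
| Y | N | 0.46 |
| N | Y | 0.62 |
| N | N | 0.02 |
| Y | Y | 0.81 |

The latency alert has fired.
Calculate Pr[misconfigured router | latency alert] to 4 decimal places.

Pr[misconfigured router | latency alert] ≈ 0.7000

By total probability over the 4 (misconfigured router, DDoS attack) configurations:
  P(latency alert) = 0.02×0.74×0.91 + 0.62×0.74×0.09 + 0.46×0.26×0.91 + 0.81×0.26×0.09
        = 0.013468 + 0.041292 + 0.108836 + 0.018954 = 0.182550
The terms with misconfigured router present sum to 0.127790, so
  P(misconfigured router | latency alert) = 0.127790 / 0.182550 ≈ 0.7000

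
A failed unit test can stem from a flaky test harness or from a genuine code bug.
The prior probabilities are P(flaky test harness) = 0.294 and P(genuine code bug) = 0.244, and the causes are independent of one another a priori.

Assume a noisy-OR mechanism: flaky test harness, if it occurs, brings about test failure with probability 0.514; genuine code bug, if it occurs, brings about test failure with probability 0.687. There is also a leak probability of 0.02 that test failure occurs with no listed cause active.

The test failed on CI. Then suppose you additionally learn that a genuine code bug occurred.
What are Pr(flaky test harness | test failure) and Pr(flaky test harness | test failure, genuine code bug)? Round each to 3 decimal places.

Under noisy-OR, P(test failure | causes) = 1 − (1−0.02)·∏(1−qᵢ) over the active causes.
P(test failure) = 0.02×0.706×0.756 + 0.69326×0.706×0.244 + 0.52372×0.294×0.756 + 0.850924×0.294×0.244 = 0.010675 + 0.119424 + 0.116404 + 0.061042 = 0.307545
Restricting to configurations with flaky test harness present: 0.116404 + 0.061042 = 0.177446.
Hence the posterior is 0.177446/0.307545 ≈ 0.577.

With the extra evidence:
Enumerate both values of flaky test harness and weight by the priors:
  P(test failure | genuine code bug) = 0.69326×0.706 + 0.850924×0.294
        = 0.489442 + 0.250172 = 0.739614
The terms with flaky test harness present sum to 0.250172, so
  P(flaky test harness | test failure, genuine code bug) = 0.250172 / 0.739614 ≈ 0.338

Pr(flaky test harness | test failure) ≈ 0.577; Pr(flaky test harness | test failure, genuine code bug) ≈ 0.338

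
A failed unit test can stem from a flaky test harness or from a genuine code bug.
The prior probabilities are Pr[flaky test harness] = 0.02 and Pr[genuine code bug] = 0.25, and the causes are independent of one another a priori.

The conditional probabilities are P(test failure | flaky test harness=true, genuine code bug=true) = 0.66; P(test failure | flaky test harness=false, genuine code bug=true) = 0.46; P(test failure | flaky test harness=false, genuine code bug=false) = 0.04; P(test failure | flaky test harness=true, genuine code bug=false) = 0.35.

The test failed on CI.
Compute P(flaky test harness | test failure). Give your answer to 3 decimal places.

Weight on flaky test harness=true, given the evidence: 0.005250 + 0.003300 = 0.008550
Denominator P(test failure): 0.04×0.98×0.75 + 0.46×0.98×0.25 + 0.35×0.02×0.75 + 0.66×0.02×0.25 = 0.150650
P(flaky test harness | test failure) = 0.008550/0.150650 ≈ 0.057

P(flaky test harness | test failure) ≈ 0.057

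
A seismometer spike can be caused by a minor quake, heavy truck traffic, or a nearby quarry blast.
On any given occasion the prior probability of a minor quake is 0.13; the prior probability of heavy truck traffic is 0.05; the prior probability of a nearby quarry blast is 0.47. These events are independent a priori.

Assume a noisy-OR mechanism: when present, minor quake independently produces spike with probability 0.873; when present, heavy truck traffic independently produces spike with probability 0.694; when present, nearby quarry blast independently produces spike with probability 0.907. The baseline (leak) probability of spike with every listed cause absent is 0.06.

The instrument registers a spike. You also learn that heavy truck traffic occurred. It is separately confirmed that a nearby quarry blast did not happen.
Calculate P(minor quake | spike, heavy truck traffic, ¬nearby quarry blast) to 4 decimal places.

P(minor quake | spike, heavy truck traffic, ¬nearby quarry blast) ≈ 0.1681

Under noisy-OR, P(spike | causes) = 1 − (1−0.06)·∏(1−qᵢ) over the active causes.
P(spike | heavy truck traffic, ¬nearby quarry blast) = 0.71236·0.87 + 0.96347·0.13 = 0.619753 + 0.125251 = 0.745004
The minor quake-present share is 0.96347·0.13 = 0.125251.
P(minor quake | spike, heavy truck traffic, ¬nearby quarry blast) = 0.125251 / 0.745004 ≈ 0.1681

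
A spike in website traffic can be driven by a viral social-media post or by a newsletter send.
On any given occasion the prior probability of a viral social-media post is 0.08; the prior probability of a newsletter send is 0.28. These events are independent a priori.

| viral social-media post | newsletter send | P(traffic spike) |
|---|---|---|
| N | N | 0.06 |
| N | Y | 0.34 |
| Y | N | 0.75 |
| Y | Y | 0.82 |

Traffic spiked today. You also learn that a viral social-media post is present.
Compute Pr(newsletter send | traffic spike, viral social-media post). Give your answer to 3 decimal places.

Pr(newsletter send | traffic spike, viral social-media post) ≈ 0.298

For the numerator, keep only newsletter send=true terms: 0.82×0.28 = 0.229600
Normalizer over all consistent configurations: 0.75×0.72 + 0.82×0.28 = 0.769600
P(newsletter send | traffic spike, viral social-media post) = 0.229600/0.769600 ≈ 0.298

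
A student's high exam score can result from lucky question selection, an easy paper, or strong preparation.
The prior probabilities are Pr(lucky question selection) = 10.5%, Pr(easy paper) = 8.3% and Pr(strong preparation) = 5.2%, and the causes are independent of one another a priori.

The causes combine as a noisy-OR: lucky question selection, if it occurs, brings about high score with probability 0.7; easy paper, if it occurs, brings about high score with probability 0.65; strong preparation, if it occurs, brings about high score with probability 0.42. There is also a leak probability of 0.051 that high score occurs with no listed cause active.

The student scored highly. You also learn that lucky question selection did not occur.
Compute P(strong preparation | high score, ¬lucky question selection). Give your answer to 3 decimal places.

P(strong preparation | high score, ¬lucky question selection) ≈ 0.205

Under noisy-OR, P(high score | causes) = 1 − (1−0.051)·∏(1−qᵢ) over the active causes.
Numerator (weight on configurations with strong preparation): 0.021438 + 0.003485 = 0.024923
The normalizing constant is 0.051·0.917·0.948 + 0.44958·0.917·0.052 + 0.66785·0.083·0.948 + 0.807353·0.083·0.052 = 0.121807
Posterior = 0.024923 / 0.121807 ≈ 0.205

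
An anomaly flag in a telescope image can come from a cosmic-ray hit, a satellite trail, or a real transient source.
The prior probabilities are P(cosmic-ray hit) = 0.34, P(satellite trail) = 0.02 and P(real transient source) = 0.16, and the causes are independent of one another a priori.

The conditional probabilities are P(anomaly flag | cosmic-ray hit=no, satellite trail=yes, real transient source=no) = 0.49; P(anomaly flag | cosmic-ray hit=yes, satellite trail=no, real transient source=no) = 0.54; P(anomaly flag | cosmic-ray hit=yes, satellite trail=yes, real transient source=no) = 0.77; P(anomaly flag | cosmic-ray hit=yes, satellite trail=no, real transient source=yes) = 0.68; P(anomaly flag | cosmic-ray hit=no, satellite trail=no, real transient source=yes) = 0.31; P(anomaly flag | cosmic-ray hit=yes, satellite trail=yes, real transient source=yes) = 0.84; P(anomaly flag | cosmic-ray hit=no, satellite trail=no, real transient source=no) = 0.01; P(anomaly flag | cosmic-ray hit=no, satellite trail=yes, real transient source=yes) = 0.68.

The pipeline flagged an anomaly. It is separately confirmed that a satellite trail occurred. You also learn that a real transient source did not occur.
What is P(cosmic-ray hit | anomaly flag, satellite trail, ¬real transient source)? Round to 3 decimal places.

P(anomaly flag | satellite trail, ¬real transient source) = 0.49·0.66 + 0.77·0.34 = 0.323400 + 0.261800 = 0.585200
The cosmic-ray hit-present share is 0.77·0.34 = 0.261800.
P(cosmic-ray hit | anomaly flag, satellite trail, ¬real transient source) = 0.261800 / 0.585200 ≈ 0.447

P(cosmic-ray hit | anomaly flag, satellite trail, ¬real transient source) ≈ 0.447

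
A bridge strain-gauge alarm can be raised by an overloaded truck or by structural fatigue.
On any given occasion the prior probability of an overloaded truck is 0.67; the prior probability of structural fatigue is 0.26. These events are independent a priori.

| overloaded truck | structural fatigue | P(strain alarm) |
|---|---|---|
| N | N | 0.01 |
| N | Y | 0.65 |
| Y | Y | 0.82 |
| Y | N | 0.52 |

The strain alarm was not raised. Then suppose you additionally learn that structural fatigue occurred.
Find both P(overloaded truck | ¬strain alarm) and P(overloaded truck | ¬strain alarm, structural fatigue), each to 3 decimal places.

P(¬strain alarm) = 0.99×0.33×0.74 + 0.35×0.33×0.26 + 0.48×0.67×0.74 + 0.18×0.67×0.26 = 0.241758 + 0.030030 + 0.237984 + 0.031356 = 0.541128
The overloaded truck-present share is 0.237984 + 0.031356 = 0.269340.
So P(overloaded truck | ¬strain alarm) = 0.269340/0.541128 ≈ 0.498.

Now condition on the additional information:
P(¬strain alarm | structural fatigue) = 0.35·0.33 + 0.18·0.67 = 0.115500 + 0.120600 = 0.236100
The overloaded truck-present share is 0.18·0.67 = 0.120600.
P(overloaded truck | ¬strain alarm, structural fatigue) = 0.120600 / 0.236100 ≈ 0.511

P(overloaded truck | ¬strain alarm) ≈ 0.498; P(overloaded truck | ¬strain alarm, structural fatigue) ≈ 0.511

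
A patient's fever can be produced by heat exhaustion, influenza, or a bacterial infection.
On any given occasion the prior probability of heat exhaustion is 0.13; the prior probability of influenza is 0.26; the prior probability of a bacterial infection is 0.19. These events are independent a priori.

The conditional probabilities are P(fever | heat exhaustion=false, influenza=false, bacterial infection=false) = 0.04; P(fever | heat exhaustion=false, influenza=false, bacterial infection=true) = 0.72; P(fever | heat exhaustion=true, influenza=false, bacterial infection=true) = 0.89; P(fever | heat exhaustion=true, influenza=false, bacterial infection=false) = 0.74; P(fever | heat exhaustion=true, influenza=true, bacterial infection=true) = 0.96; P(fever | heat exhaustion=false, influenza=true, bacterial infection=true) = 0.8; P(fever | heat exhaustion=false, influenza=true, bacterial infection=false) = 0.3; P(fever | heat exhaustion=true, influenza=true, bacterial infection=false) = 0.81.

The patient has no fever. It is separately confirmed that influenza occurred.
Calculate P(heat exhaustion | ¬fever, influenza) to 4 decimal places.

P(heat exhaustion | ¬fever, influenza) ≈ 0.0384

P(¬fever | influenza) = 0.7*0.87*0.81 + 0.2*0.87*0.19 + 0.19*0.13*0.81 + 0.04*0.13*0.19 = 0.493290 + 0.033060 + 0.020007 + 0.000988 = 0.547345
Of this, 0.020995 comes from 0.020007 + 0.000988 (the heat exhaustion=true cases).
P(heat exhaustion | ¬fever, influenza) = 0.020995 / 0.547345 ≈ 0.0384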